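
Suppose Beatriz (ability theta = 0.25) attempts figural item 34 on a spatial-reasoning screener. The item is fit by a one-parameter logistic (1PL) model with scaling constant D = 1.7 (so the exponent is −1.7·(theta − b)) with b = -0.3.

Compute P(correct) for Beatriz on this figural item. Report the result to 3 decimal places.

0.718

P(theta) = 1 / (1 + exp(−D·(theta − b)))
Exponent: 1.7 × (0.25 − (-0.3)) = 0.9350
1/(1 + e^{-0.9350}) = 0.7181
P = 0.7181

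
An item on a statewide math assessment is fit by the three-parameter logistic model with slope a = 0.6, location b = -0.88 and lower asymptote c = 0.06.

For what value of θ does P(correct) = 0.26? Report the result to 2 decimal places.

P(θ) = c + (1 − c) · 1 / (1 + exp(−a(θ − b)))
Remove guessing floor: (0.26 − 0.06)/(1 − 0.06) = 0.2128
logit = ln(0.2128/0.7872) = -1.3083
θ = b + logit/(a) = -0.88 + (-1.3083)/0.6000 = -3.0606

-3.06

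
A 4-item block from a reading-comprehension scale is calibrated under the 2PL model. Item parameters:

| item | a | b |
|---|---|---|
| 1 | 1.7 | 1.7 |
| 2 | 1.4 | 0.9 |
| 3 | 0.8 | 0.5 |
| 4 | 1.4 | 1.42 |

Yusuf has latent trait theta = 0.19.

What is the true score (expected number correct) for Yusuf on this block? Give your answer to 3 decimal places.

P(theta) = 1 / (1 + exp(−a(theta − b)))
P_1 = 1/(1+e^{2.5670}) = 0.0713
P_2 = 1/(1+e^{0.9940}) = 0.2701
P_3 = 1/(1+e^{0.2480}) = 0.4383
P_4 = 1/(1+e^{1.7220}) = 0.1516
E[score] = 0.0713 + 0.2701 + 0.4383 + 0.1516 = 0.9313

0.931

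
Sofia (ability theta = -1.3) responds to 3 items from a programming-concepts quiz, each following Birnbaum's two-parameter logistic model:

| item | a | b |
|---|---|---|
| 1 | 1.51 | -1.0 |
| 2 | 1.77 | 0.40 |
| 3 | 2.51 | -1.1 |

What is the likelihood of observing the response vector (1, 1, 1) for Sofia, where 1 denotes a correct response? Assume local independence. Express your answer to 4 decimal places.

0.0069

P(theta) = 1 / (1 + exp(−a(theta − b)))
P_1 = 1/(1+e^{0.4530}) = 0.3886
P_2 = 1/(1+e^{3.0090}) = 0.0470
P_3 = 1/(1+e^{0.5020}) = 0.3771
L = P_1 × P_2 × P_3 = 0.3886 × 0.0470 × 0.3771 = 0.00689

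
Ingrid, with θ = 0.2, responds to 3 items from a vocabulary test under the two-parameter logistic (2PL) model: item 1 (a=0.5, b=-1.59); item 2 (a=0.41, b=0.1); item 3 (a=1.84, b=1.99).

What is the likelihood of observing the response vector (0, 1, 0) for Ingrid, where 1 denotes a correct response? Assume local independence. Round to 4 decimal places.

0.1427

P(θ) = 1 / (1 + exp(−a(θ − b)))
P_1 = 1/(1+e^{-0.8950}) = 0.7099
P_2 = 1/(1+e^{-0.0410}) = 0.5102
P_3 = 1/(1+e^{3.2936}) = 0.0358
L = (1−P_1) × P_2 × (1−P_3) = 0.2901 × 0.5102 × 0.9642 = 0.14271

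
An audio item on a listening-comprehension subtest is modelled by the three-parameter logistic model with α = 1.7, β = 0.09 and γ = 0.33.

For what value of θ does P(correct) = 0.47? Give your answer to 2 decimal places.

P(θ) = γ + (1 − γ) · 1 / (1 + exp(−α(θ − β)))
Remove guessing floor: (0.47 − 0.33)/(1 − 0.33) = 0.2090
logit = ln(0.2090/0.7910) = -1.3312
θ = β + logit/(α) = 0.09 + (-1.3312)/1.7000 = -0.6931

-0.69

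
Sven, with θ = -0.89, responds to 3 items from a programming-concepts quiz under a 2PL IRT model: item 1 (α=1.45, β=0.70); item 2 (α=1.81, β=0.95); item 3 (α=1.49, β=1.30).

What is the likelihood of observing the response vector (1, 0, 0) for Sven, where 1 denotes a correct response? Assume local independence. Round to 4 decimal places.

P(θ) = 1 / (1 + exp(−α(θ − β)))
P_1 = 1/(1+e^{2.3055}) = 0.0907
P_2 = 1/(1+e^{3.3304}) = 0.0345
P_3 = 1/(1+e^{3.2631}) = 0.0369
L = P_1 × (1−P_2) × (1−P_3) = 0.0907 × 0.9655 × 0.9631 = 0.08431

0.0843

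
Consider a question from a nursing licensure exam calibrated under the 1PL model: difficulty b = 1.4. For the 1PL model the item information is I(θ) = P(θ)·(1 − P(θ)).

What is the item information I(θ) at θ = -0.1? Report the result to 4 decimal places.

0.1491

P = 1/(1+e^{1.5000}) = 0.1824
P(1−P) = 0.1824 × 0.8176 = 0.1491
I = P(1−P) = 0.14915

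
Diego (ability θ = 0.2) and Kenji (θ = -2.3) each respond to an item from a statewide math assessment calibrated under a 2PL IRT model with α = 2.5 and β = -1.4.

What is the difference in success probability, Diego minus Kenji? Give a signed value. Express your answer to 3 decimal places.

0.887

P(θ) = 1 / (1 + exp(−α(θ − β)))
P(Diego) = 0.9820  [exponent 4.0000]
P(Kenji) = 0.0953  [exponent -2.2500]
Difference = 0.9820 − 0.0953 = 0.8867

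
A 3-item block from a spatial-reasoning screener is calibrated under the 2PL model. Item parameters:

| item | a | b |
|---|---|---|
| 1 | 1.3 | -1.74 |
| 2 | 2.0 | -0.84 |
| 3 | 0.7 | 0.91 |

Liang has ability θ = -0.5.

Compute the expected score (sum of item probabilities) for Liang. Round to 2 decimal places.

P(θ) = 1 / (1 + exp(−a(θ − b)))
P_1 = 1/(1+e^{-1.6120}) = 0.8337
P_2 = 1/(1+e^{-0.6800}) = 0.6637
P_3 = 1/(1+e^{0.9870}) = 0.2715
E[score] = 0.8337 + 0.6637 + 0.2715 = 1.7689

1.77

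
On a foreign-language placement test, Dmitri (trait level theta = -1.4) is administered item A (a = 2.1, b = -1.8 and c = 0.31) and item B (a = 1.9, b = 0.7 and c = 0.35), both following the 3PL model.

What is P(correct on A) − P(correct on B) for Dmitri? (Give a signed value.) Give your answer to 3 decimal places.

0.430

P(theta) = c + (1 − c) · 1 / (1 + exp(−a(theta − b)))
P_A = 0.7919
P_B = 0.3618
P_A − P_B = 0.4301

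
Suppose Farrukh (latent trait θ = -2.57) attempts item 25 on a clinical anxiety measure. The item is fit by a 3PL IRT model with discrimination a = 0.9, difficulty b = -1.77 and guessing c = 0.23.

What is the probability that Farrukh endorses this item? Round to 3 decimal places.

P(θ) = c + (1 − c) · 1 / (1 + exp(−a(θ − b)))
Exponent: 0.9 × (-2.57 − (-1.77)) = -0.7200
1/(1 + e^{0.7200}) = 0.3274
P = 0.23 + 0.77 × 0.3274 = 0.4821

0.482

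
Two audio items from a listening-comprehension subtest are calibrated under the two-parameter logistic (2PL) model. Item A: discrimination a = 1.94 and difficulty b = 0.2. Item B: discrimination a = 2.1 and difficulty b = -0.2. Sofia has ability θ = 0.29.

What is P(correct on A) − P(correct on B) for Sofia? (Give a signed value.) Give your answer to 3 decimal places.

-0.193

P(θ) = 1 / (1 + exp(−a(θ − b)))
P_A = 0.5435
P_B = 0.7367
P_A − P_B = -0.1932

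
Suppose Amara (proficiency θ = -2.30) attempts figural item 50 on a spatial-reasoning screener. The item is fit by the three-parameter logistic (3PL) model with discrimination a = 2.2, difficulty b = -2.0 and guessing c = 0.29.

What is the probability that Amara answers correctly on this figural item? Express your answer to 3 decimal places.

0.532

P(θ) = c + (1 − c) · 1 / (1 + exp(−a(θ − b)))
Exponent: 2.2 × (-2.30 − (-2.0)) = -0.6600
1/(1 + e^{0.6600}) = 0.3407
P = 0.29 + 0.71 × 0.3407 = 0.5319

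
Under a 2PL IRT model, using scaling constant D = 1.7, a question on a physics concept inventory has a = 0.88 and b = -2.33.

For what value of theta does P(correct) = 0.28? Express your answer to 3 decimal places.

P(theta) = 1 / (1 + exp(−D·a(theta − b)))
logit = ln(0.2800/0.7200) = -0.9445
theta = b + logit/(1.7·a) = -2.33 + (-0.9445)/1.4960 = -2.9613

-2.961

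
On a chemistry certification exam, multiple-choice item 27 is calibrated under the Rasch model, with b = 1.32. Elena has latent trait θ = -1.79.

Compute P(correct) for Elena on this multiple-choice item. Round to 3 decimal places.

0.043

P(θ) = 1 / (1 + exp(−(θ − b)))
Exponent: (-1.79 − 1.32) = -3.1100
1/(1 + e^{3.1100}) = 0.0427
P = 0.0427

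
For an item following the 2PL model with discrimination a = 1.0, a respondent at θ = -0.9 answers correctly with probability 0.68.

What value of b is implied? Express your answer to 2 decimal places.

-1.65

P(θ) = 1 / (1 + exp(−a(θ − b)))
logit(0.68) = ln(0.68/0.32) = 0.7538
b = θ − logit/(a) = -0.9 − 0.7538/1.0000 = -1.6538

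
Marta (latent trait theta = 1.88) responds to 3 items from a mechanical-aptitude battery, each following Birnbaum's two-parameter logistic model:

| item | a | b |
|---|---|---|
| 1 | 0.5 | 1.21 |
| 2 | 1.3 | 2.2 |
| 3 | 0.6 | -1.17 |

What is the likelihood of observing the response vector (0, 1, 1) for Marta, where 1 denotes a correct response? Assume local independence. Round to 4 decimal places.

P(theta) = 1 / (1 + exp(−a(theta − b)))
P_1 = 1/(1+e^{-0.3350}) = 0.5830
P_2 = 1/(1+e^{0.4160}) = 0.3975
P_3 = 1/(1+e^{-1.8300}) = 0.8618
L = (1−P_1) × P_2 × P_3 = 0.4170 × 0.3975 × 0.8618 = 0.14284

0.1428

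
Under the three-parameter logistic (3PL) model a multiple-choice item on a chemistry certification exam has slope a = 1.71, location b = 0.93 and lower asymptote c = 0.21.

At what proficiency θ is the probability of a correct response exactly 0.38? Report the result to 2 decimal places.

0.17

P(θ) = c + (1 − c) · 1 / (1 + exp(−a(θ − b)))
Remove guessing floor: (0.38 − 0.21)/(1 − 0.21) = 0.2152
logit = ln(0.2152/0.7848) = -1.2939
θ = b + logit/(a) = 0.93 + (-1.2939)/1.7100 = 0.1733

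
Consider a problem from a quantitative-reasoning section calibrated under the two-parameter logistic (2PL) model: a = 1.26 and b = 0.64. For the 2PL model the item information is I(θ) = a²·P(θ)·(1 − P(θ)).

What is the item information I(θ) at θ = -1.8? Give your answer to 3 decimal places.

0.067

P = 1/(1+e^{3.0744}) = 0.0442
P(1−P) = 0.0442 × 0.9558 = 0.0422
I = a² × P(1−P) = 1.26² × 0.0422 = 0.06704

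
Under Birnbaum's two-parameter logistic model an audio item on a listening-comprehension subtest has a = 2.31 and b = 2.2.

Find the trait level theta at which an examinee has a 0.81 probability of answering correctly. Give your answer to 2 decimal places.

P(theta) = 1 / (1 + exp(−a(theta − b)))
logit = ln(0.8100/0.1900) = 1.4500
theta = b + logit/(a) = 2.2 + 1.4500/2.3100 = 2.8277

2.83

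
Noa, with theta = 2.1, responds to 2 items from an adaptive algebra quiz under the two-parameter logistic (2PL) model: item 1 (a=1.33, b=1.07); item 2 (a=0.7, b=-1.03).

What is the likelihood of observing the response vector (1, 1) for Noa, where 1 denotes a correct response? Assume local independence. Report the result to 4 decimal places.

0.7172

P(theta) = 1 / (1 + exp(−a(theta − b)))
P_1 = 1/(1+e^{-1.3699}) = 0.7974
P_2 = 1/(1+e^{-2.1910}) = 0.8994
L = P_1 × P_2 = 0.7974 × 0.8994 = 0.71718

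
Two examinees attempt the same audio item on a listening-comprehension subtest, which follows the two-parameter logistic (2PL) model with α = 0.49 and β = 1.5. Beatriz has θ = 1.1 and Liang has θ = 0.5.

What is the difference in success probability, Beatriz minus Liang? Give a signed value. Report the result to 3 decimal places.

P(θ) = 1 / (1 + exp(−α(θ − β)))
P(Beatriz) = 0.4512  [exponent -0.1960]
P(Liang) = 0.3799  [exponent -0.4900]
Difference = 0.4512 − 0.3799 = 0.0713

0.071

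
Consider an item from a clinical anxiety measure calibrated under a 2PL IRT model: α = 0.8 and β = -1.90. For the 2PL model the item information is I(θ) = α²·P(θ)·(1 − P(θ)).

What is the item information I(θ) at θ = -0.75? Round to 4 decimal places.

0.1304

P = 1/(1+e^{-0.9200}) = 0.7150
P(1−P) = 0.7150 × 0.2850 = 0.2038
I = α² × P(1−P) = 0.8² × 0.2038 = 0.13040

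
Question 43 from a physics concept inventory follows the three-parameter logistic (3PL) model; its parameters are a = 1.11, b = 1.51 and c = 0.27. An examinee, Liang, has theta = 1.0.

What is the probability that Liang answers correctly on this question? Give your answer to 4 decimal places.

0.5344

P(theta) = c + (1 − c) · 1 / (1 + exp(−a(theta − b)))
Exponent: 1.11 × (1.0 − 1.51) = -0.5661
1/(1 + e^{0.5661}) = 0.3621
P = 0.27 + 0.73 × 0.3621 = 0.5344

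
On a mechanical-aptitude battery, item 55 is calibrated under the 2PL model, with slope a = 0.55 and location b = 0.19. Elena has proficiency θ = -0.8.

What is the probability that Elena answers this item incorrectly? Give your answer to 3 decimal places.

0.633

P(θ) = 1 / (1 + exp(−a(θ − b)))
Exponent: 0.55 × (-0.8 − 0.19) = -0.5445
1/(1 + e^{0.5445}) = 0.3671
P(incorrect) = 1 − 0.3671 = 0.6329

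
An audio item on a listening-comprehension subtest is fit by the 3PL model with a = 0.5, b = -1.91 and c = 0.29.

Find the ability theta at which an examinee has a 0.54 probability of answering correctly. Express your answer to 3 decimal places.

P(theta) = c + (1 − c) · 1 / (1 + exp(−a(theta − b)))
Remove guessing floor: (0.54 − 0.29)/(1 − 0.29) = 0.3521
logit = ln(0.3521/0.6479) = -0.6098
theta = b + logit/(a) = -1.91 + (-0.6098)/0.5000 = -3.1295

-3.130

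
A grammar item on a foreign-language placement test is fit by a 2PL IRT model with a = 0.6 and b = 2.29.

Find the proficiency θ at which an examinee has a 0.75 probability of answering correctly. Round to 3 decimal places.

4.121

P(θ) = 1 / (1 + exp(−a(θ − b)))
logit = ln(0.7500/0.2500) = 1.0986
θ = b + logit/(a) = 2.29 + 1.0986/0.6000 = 4.1210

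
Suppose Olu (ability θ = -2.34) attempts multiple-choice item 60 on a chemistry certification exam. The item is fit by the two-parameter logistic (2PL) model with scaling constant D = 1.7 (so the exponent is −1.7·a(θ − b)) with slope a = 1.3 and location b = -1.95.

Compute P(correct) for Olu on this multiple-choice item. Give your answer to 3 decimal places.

0.297

P(θ) = 1 / (1 + exp(−D·a(θ − b)))
Exponent: 1.7 × 1.3 × (-2.34 − (-1.95)) = -0.8619
1/(1 + e^{0.8619}) = 0.2969
P = 0.2969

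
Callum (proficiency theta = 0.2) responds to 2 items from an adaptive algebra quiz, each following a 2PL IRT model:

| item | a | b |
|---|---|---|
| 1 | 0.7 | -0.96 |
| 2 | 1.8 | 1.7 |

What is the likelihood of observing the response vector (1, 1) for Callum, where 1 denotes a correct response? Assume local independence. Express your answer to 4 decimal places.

0.0436

P(theta) = 1 / (1 + exp(−a(theta − b)))
P_1 = 1/(1+e^{-0.8120}) = 0.6925
P_2 = 1/(1+e^{2.7000}) = 0.0630
L = P_1 × P_2 = 0.6925 × 0.0630 = 0.04361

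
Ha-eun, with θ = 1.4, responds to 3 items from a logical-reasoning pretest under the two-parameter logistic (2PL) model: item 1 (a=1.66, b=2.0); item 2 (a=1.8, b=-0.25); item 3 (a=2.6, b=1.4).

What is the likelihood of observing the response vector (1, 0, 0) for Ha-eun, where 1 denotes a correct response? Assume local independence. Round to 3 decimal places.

0.007

P(θ) = 1 / (1 + exp(−a(θ − b)))
P_1 = 1/(1+e^{0.9960}) = 0.2697
P_2 = 1/(1+e^{-2.9700}) = 0.9512
P_3 = 1/(1+e^{0.0000}) = 0.5000
L = P_1 × (1−P_2) × (1−P_3) = 0.2697 × 0.0488 × 0.5000 = 0.00658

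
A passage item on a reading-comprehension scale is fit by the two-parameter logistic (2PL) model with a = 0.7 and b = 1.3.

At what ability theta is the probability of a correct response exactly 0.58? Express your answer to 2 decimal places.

1.76

P(theta) = 1 / (1 + exp(−a(theta − b)))
logit = ln(0.5800/0.4200) = 0.3228
theta = b + logit/(a) = 1.3 + 0.3228/0.7000 = 1.7611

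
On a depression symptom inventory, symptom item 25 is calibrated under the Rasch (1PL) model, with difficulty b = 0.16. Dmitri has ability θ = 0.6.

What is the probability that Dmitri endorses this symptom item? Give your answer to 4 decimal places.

P(θ) = 1 / (1 + exp(−(θ − b)))
Exponent: (0.6 − 0.16) = 0.4400
1/(1 + e^{-0.4400}) = 0.6083
P = 0.6083

0.6083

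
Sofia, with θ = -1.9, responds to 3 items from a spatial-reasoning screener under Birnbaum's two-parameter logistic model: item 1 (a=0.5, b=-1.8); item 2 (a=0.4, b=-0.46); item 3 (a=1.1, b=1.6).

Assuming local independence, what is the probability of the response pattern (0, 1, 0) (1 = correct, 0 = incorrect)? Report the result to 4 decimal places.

0.1806

P(θ) = 1 / (1 + exp(−a(θ − b)))
P_1 = 1/(1+e^{0.0500}) = 0.4875
P_2 = 1/(1+e^{0.5760}) = 0.3599
P_3 = 1/(1+e^{3.8500}) = 0.0208
L = (1−P_1) × P_2 × (1−P_3) = 0.5125 × 0.3599 × 0.9792 = 0.18058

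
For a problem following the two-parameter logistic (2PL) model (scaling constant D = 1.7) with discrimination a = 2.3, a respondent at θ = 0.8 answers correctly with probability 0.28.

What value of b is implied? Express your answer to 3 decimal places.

P(θ) = 1 / (1 + exp(−D·a(θ − b)))
logit(0.28) = ln(0.28/0.72) = -0.9445
b = θ − logit/(1.7·a) = 0.8 − (-0.9445)/3.9100 = 1.0416

1.042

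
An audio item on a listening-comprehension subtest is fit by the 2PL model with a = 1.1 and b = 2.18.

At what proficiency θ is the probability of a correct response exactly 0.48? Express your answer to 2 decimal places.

P(θ) = 1 / (1 + exp(−a(θ − b)))
logit = ln(0.4800/0.5200) = -0.0800
θ = b + logit/(a) = 2.18 + (-0.0800)/1.1000 = 2.1072

2.11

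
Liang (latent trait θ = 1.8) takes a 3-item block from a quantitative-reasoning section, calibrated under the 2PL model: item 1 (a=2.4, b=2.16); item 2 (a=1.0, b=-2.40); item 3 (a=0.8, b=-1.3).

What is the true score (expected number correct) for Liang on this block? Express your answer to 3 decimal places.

P(θ) = 1 / (1 + exp(−a(θ − b)))
P_1 = 1/(1+e^{0.8640}) = 0.2965
P_2 = 1/(1+e^{-4.2000}) = 0.9852
P_3 = 1/(1+e^{-2.4800}) = 0.9227
E[score] = 0.2965 + 0.9852 + 0.9227 = 2.2045

2.204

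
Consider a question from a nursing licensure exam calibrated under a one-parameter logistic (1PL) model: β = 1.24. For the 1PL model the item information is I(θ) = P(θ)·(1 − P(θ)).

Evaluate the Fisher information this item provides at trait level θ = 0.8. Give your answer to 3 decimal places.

0.238

P = 1/(1+e^{0.4400}) = 0.3917
P(1−P) = 0.3917 × 0.6083 = 0.2383
I = P(1−P) = 0.23828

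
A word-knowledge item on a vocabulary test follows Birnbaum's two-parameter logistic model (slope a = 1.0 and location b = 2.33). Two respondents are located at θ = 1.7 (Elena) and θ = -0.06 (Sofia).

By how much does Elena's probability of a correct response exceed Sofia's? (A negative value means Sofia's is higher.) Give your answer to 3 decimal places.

0.264

P(θ) = 1 / (1 + exp(−a(θ − b)))
P(Elena) = 0.3475  [exponent -0.6300]
P(Sofia) = 0.0839  [exponent -2.3900]
Difference = 0.3475 − 0.0839 = 0.2636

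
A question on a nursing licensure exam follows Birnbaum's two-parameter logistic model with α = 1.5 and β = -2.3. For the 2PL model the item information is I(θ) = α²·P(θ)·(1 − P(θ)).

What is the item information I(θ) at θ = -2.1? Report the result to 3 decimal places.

P = 1/(1+e^{-0.3000}) = 0.5744
P(1−P) = 0.5744 × 0.4256 = 0.2445
I = α² × P(1−P) = 1.5² × 0.2445 = 0.55003

0.550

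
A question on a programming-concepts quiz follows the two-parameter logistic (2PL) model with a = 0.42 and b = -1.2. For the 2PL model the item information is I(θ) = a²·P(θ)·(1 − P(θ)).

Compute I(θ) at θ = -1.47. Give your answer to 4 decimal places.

0.0440

P = 1/(1+e^{0.1134}) = 0.4717
P(1−P) = 0.4717 × 0.5283 = 0.2492
I = a² × P(1−P) = 0.42² × 0.2492 = 0.04396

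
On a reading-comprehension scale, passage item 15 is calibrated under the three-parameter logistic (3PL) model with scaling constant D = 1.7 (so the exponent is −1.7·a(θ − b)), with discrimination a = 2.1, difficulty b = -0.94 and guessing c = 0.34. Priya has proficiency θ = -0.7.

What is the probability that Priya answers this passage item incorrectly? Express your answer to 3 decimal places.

P(θ) = c + (1 − c) · 1 / (1 + exp(−D·a(θ − b)))
Exponent: 1.7 × 2.1 × (-0.7 − (-0.94)) = 0.8568
1/(1 + e^{-0.8568}) = 0.7020
P = 0.34 + 0.66 × 0.7020 = 0.8033
P(incorrect) = 1 − 0.8033 = 0.1967

0.197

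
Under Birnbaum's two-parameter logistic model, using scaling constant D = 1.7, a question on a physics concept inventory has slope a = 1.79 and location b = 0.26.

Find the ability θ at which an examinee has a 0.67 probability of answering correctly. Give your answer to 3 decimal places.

0.493

P(θ) = 1 / (1 + exp(−D·a(θ − b)))
logit = ln(0.6700/0.3300) = 0.7082
θ = b + logit/(1.7·a) = 0.26 + 0.7082/3.0430 = 0.4927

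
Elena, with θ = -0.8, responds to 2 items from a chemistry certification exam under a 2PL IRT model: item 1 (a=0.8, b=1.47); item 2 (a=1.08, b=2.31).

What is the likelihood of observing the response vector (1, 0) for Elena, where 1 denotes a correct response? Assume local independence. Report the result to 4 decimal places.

P(θ) = 1 / (1 + exp(−a(θ − b)))
P_1 = 1/(1+e^{1.8160}) = 0.1399
P_2 = 1/(1+e^{3.3588}) = 0.0336
L = P_1 × (1−P_2) = 0.1399 × 0.9664 = 0.13521

0.1352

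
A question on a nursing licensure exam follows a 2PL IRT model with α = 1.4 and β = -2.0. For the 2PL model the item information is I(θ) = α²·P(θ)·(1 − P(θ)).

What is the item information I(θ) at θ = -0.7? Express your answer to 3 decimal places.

0.235

P = 1/(1+e^{-1.8200}) = 0.8606
P(1−P) = 0.8606 × 0.1394 = 0.1200
I = α² × P(1−P) = 1.4² × 0.1200 = 0.23518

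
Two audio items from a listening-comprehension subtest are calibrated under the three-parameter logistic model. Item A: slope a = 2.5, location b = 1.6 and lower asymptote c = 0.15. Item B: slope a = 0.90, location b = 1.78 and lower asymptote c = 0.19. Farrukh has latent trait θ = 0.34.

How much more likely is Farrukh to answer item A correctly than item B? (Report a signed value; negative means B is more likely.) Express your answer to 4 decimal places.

P(θ) = c + (1 − c) · 1 / (1 + exp(−a(θ − b)))
P_A = 0.1849
P_B = 0.3640
P_A − P_B = -0.1791

-0.1791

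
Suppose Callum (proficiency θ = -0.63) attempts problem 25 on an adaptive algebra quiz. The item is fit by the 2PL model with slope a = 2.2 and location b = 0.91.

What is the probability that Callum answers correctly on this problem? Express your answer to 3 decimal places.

0.033

P(θ) = 1 / (1 + exp(−a(θ − b)))
Exponent: 2.2 × (-0.63 − 0.91) = -3.3880
1/(1 + e^{3.3880}) = 0.0327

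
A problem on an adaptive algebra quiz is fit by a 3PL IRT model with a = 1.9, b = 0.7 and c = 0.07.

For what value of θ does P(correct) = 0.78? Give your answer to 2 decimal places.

1.32

P(θ) = c + (1 − c) · 1 / (1 + exp(−a(θ − b)))
Remove guessing floor: (0.78 − 0.07)/(1 − 0.07) = 0.7634
logit = ln(0.7634/0.2366) = 1.1716
θ = b + logit/(a) = 0.7 + 1.1716/1.9000 = 1.3167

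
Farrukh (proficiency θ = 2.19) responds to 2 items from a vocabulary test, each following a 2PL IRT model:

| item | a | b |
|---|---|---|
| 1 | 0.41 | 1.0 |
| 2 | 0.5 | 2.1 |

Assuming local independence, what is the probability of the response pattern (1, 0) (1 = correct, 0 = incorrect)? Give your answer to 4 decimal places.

P(θ) = 1 / (1 + exp(−a(θ − b)))
P_1 = 1/(1+e^{-0.4879}) = 0.6196
P_2 = 1/(1+e^{-0.0450}) = 0.5112
L = P_1 × (1−P_2) = 0.6196 × 0.4888 = 0.30284

0.3028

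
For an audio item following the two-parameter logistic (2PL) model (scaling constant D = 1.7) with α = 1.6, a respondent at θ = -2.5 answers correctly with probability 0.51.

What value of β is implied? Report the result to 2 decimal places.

P(θ) = 1 / (1 + exp(−D·α(θ − β)))
logit(0.51) = ln(0.51/0.49) = 0.0400
β = θ − logit/(1.7·α) = -2.5 − 0.0400/2.7200 = -2.5147

-2.51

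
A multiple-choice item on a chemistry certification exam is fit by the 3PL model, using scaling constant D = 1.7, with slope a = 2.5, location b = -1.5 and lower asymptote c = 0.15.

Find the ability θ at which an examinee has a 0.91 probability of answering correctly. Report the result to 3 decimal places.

P(θ) = c + (1 − c) · 1 / (1 + exp(−D·a(θ − b)))
Remove guessing floor: (0.91 − 0.15)/(1 − 0.15) = 0.8941
logit = ln(0.8941/0.1059) = 2.1335
θ = b + logit/(1.7·a) = -1.5 + 2.1335/4.2500 = -0.9980

-0.998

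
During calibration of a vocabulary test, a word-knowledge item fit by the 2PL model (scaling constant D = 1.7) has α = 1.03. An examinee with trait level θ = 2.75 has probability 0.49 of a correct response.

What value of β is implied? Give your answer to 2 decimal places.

2.77

P(θ) = 1 / (1 + exp(−D·α(θ − β)))
logit(0.49) = ln(0.49/0.51) = -0.0400
β = θ − logit/(1.7·α) = 2.75 − (-0.0400)/1.7510 = 2.7728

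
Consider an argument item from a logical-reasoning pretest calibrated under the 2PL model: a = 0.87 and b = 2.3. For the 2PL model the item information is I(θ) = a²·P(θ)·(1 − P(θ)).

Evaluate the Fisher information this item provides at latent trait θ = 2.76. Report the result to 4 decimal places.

P = 1/(1+e^{-0.4002}) = 0.5987
P(1−P) = 0.5987 × 0.4013 = 0.2403
I = a² × P(1−P) = 0.87² × 0.2403 = 0.18185

0.1818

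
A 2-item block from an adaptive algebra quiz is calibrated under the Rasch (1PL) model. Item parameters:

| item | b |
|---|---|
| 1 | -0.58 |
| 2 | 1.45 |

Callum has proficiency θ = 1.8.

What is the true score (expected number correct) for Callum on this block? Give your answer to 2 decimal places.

1.50

P(θ) = 1 / (1 + exp(−(θ − b)))
P_1 = 1/(1+e^{-2.3800}) = 0.9153
P_2 = 1/(1+e^{-0.3500}) = 0.5866
E[score] = 0.9153 + 0.5866 = 1.5019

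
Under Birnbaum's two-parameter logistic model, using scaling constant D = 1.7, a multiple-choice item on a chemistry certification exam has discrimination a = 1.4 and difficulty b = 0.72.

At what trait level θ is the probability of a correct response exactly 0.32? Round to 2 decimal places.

0.40

P(θ) = 1 / (1 + exp(−D·a(θ − b)))
logit = ln(0.3200/0.6800) = -0.7538
θ = b + logit/(1.7·a) = 0.72 + (-0.7538)/2.3800 = 0.4033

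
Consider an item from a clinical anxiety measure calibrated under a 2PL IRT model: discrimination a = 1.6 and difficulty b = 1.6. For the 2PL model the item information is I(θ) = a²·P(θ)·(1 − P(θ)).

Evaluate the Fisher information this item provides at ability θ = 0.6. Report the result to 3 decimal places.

P = 1/(1+e^{1.6000}) = 0.1680
P(1−P) = 0.1680 × 0.8320 = 0.1398
I = a² × P(1−P) = 1.6² × 0.1398 = 0.35780

0.358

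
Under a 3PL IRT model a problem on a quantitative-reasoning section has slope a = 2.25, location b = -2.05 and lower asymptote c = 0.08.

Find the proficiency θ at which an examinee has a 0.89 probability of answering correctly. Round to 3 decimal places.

-1.163

P(θ) = c + (1 − c) · 1 / (1 + exp(−a(θ − b)))
Remove guessing floor: (0.89 − 0.08)/(1 − 0.08) = 0.8804
logit = ln(0.8804/0.1196) = 1.9966
θ = b + logit/(a) = -2.05 + 1.9966/2.2500 = -1.1626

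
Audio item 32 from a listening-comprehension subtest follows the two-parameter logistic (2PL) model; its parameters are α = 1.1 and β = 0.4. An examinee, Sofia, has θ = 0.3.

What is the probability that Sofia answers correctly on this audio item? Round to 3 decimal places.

0.473

P(θ) = 1 / (1 + exp(−α(θ − β)))
Exponent: 1.1 × (0.3 − 0.4) = -0.1100
1/(1 + e^{0.1100}) = 0.4725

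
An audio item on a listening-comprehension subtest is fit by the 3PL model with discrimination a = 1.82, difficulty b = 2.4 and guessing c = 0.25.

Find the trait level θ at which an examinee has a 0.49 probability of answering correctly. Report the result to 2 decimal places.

P(θ) = c + (1 − c) · 1 / (1 + exp(−a(θ − b)))
Remove guessing floor: (0.49 − 0.25)/(1 − 0.25) = 0.3200
logit = ln(0.3200/0.6800) = -0.7538
θ = b + logit/(a) = 2.4 + (-0.7538)/1.8200 = 1.9858

1.99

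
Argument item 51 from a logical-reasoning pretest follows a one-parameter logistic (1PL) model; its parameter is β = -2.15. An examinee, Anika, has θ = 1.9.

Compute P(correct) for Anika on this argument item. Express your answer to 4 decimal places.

P(θ) = 1 / (1 + exp(−(θ − β)))
Exponent: (1.9 − (-2.15)) = 4.0500
1/(1 + e^{-4.0500}) = 0.9829
P = 0.9829

0.9829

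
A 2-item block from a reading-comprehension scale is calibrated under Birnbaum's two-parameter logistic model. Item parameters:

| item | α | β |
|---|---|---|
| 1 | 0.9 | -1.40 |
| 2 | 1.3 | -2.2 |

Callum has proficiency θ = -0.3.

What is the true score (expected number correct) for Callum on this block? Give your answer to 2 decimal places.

1.65

P(θ) = 1 / (1 + exp(−α(θ − β)))
P_1 = 1/(1+e^{-0.9900}) = 0.7291
P_2 = 1/(1+e^{-2.4700}) = 0.9220
E[score] = 0.7291 + 0.9220 = 1.6511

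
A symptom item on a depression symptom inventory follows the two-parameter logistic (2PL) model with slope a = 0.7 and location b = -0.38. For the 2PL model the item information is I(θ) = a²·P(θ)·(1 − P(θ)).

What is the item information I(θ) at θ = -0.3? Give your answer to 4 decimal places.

0.1224

P = 1/(1+e^{-0.0560}) = 0.5140
P(1−P) = 0.5140 × 0.4860 = 0.2498
I = a² × P(1−P) = 0.7² × 0.2498 = 0.12240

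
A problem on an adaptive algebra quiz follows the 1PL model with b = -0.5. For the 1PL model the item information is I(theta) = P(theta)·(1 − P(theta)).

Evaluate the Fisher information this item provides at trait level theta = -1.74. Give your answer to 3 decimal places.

0.174

P = 1/(1+e^{1.2400}) = 0.2244
P(1−P) = 0.2244 × 0.7756 = 0.1741
I = P(1−P) = 0.17406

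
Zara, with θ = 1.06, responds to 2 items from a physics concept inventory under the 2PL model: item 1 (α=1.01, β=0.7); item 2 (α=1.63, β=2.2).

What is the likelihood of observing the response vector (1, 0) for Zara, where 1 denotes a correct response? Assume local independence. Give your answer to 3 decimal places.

P(θ) = 1 / (1 + exp(−α(θ − β)))
P_1 = 1/(1+e^{-0.3636}) = 0.5899
P_2 = 1/(1+e^{1.8582}) = 0.1349
L = P_1 × (1−P_2) = 0.5899 × 0.8651 = 0.51032

0.510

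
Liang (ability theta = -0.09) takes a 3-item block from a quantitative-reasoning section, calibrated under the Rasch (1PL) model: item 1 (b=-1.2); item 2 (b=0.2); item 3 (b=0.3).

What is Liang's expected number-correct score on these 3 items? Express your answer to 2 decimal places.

1.58

P(theta) = 1 / (1 + exp(−(theta − b)))
P_1 = 1/(1+e^{-1.1100}) = 0.7521
P_2 = 1/(1+e^{0.2900}) = 0.4280
P_3 = 1/(1+e^{0.3900}) = 0.4037
E[score] = 0.7521 + 0.4280 + 0.4037 = 1.5839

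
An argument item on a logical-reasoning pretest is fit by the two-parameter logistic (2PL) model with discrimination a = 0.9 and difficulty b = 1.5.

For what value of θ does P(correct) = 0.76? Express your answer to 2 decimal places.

P(θ) = 1 / (1 + exp(−a(θ − b)))
logit = ln(0.7600/0.2400) = 1.1527
θ = b + logit/(a) = 1.5 + 1.1527/0.9000 = 2.7808

2.78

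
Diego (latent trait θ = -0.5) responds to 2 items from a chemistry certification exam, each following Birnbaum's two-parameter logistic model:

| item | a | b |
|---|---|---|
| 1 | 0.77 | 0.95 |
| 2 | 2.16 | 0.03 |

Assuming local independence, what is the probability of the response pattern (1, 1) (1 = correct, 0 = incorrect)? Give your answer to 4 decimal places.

0.0596

P(θ) = 1 / (1 + exp(−a(θ − b)))
P_1 = 1/(1+e^{1.1165}) = 0.2467
P_2 = 1/(1+e^{1.1448}) = 0.2414
L = P_1 × P_2 = 0.2467 × 0.2414 = 0.05955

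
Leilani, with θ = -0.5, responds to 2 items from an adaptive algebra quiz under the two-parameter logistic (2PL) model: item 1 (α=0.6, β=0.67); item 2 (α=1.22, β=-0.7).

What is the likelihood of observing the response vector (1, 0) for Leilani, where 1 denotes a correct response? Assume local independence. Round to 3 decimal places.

0.146

P(θ) = 1 / (1 + exp(−α(θ − β)))
P_1 = 1/(1+e^{0.7020}) = 0.3314
P_2 = 1/(1+e^{-0.2440}) = 0.5607
L = P_1 × (1−P_2) = 0.3314 × 0.4393 = 0.14557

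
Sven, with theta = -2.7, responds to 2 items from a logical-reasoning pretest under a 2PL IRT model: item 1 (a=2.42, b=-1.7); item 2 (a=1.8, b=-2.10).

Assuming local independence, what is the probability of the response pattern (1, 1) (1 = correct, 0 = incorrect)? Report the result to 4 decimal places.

P(theta) = 1 / (1 + exp(−a(theta − b)))
P_1 = 1/(1+e^{2.4200}) = 0.0817
P_2 = 1/(1+e^{1.0800}) = 0.2535
L = P_1 × P_2 = 0.0817 × 0.2535 = 0.02070

0.0207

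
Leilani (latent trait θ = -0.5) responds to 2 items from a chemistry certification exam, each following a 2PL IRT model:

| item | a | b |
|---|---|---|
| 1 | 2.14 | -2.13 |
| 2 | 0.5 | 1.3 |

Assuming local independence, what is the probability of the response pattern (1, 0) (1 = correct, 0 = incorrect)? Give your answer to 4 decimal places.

0.6899

P(θ) = 1 / (1 + exp(−a(θ − b)))
P_1 = 1/(1+e^{-3.4882}) = 0.9704
P_2 = 1/(1+e^{0.9000}) = 0.2891
L = P_1 × (1−P_2) = 0.9704 × 0.7109 = 0.68987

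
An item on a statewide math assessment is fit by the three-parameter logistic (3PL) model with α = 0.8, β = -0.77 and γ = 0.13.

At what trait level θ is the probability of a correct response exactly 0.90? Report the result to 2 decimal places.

P(θ) = γ + (1 − γ) · 1 / (1 + exp(−α(θ − β)))
Remove guessing floor: (0.90 − 0.13)/(1 − 0.13) = 0.8851
logit = ln(0.8851/0.1149) = 2.0412
θ = β + logit/(α) = -0.77 + 2.0412/0.8000 = 1.7815

1.78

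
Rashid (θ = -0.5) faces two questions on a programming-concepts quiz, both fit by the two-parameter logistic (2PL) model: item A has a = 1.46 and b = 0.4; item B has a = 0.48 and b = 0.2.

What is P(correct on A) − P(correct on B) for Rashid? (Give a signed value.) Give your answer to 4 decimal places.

-0.2050

P(θ) = 1 / (1 + exp(−a(θ − b)))
P_A = 0.2118
P_B = 0.4168
P_A − P_B = -0.2050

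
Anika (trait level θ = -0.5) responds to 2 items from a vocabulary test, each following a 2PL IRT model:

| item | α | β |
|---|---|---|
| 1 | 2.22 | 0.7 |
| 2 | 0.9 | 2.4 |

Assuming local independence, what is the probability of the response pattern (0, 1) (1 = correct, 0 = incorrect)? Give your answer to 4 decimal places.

P(θ) = 1 / (1 + exp(−α(θ − β)))
P_1 = 1/(1+e^{2.6640}) = 0.0651
P_2 = 1/(1+e^{2.6100}) = 0.0685
L = (1−P_1) × P_2 = 0.9349 × 0.0685 = 0.06404

0.0640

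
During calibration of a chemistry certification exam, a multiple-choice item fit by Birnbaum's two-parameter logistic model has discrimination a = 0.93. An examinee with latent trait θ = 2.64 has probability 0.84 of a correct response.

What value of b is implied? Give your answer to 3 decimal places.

P(θ) = 1 / (1 + exp(−a(θ − b)))
logit(0.84) = ln(0.84/0.16) = 1.6582
b = θ − logit/(a) = 2.64 − 1.6582/0.9300 = 0.8570

0.857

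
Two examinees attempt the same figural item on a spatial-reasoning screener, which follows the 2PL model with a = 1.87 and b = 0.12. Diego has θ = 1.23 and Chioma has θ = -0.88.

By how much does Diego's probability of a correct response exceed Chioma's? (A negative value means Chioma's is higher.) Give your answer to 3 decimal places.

P(θ) = 1 / (1 + exp(−a(θ − b)))
P(Diego) = 0.8885  [exponent 2.0757]
P(Chioma) = 0.1335  [exponent -1.8700]
Difference = 0.8885 − 0.1335 = 0.7550

0.755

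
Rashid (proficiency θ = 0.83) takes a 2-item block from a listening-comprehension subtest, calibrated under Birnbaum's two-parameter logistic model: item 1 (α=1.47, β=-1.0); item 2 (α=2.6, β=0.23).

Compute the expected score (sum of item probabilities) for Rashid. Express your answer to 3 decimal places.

1.763

P(θ) = 1 / (1 + exp(−α(θ − β)))
P_1 = 1/(1+e^{-2.6901}) = 0.9364
P_2 = 1/(1+e^{-1.5600}) = 0.8264
E[score] = 0.9364 + 0.8264 = 1.7628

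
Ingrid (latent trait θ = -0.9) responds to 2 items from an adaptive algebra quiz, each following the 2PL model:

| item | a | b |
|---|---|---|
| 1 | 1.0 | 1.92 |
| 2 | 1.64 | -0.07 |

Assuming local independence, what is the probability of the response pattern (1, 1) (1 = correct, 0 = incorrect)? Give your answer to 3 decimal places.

P(θ) = 1 / (1 + exp(−a(θ − b)))
P_1 = 1/(1+e^{2.8200}) = 0.0563
P_2 = 1/(1+e^{1.3612}) = 0.2040
L = P_1 × P_2 = 0.0563 × 0.2040 = 0.01148

0.011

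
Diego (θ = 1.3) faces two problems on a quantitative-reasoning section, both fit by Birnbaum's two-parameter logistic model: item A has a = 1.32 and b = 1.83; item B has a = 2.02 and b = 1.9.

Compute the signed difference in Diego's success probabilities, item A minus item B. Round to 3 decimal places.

P(θ) = 1 / (1 + exp(−a(θ − b)))
P_A = 0.3319
P_B = 0.2293
P_A − P_B = 0.1026

0.103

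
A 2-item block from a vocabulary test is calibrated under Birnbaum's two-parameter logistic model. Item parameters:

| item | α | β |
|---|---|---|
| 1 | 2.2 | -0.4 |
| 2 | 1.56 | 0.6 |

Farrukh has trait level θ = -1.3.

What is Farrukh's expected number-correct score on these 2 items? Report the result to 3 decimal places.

0.170

P(θ) = 1 / (1 + exp(−α(θ − β)))
P_1 = 1/(1+e^{1.9800}) = 0.1213
P_2 = 1/(1+e^{2.9640}) = 0.0491
E[score] = 0.1213 + 0.0491 = 0.1704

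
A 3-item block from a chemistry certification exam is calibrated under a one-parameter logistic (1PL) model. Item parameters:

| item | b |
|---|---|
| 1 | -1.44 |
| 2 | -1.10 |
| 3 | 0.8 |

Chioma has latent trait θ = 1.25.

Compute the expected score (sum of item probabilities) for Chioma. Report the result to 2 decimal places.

2.46

P(θ) = 1 / (1 + exp(−(θ − b)))
P_1 = 1/(1+e^{-2.6900}) = 0.9364
P_2 = 1/(1+e^{-2.3500}) = 0.9129
P_3 = 1/(1+e^{-0.4500}) = 0.6106
E[score] = 0.9364 + 0.9129 + 0.6106 = 2.4600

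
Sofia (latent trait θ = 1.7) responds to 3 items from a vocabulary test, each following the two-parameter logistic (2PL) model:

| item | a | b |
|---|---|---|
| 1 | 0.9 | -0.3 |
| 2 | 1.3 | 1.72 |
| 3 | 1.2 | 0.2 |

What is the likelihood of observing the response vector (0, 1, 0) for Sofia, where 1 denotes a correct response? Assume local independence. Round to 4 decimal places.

0.0099

P(θ) = 1 / (1 + exp(−a(θ − b)))
P_1 = 1/(1+e^{-1.8000}) = 0.8581
P_2 = 1/(1+e^{0.0260}) = 0.4935
P_3 = 1/(1+e^{-1.8000}) = 0.8581
L = (1−P_1) × P_2 × (1−P_3) = 0.1419 × 0.4935 × 0.1419 = 0.00993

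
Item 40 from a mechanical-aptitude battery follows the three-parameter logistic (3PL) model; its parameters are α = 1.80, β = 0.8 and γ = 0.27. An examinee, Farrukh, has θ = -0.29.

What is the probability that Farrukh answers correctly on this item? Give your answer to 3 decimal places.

P(θ) = γ + (1 − γ) · 1 / (1 + exp(−α(θ − β)))
Exponent: 1.80 × (-0.29 − 0.8) = -1.9620
1/(1 + e^{1.9620}) = 0.1233
P = 0.27 + 0.73 × 0.1233 = 0.3600

0.360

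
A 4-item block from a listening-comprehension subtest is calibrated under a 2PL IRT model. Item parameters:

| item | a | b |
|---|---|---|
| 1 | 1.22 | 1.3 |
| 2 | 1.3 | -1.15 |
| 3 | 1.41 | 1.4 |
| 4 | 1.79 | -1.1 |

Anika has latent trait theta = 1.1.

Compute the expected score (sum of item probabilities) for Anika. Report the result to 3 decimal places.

P(theta) = 1 / (1 + exp(−a(theta − b)))
P_1 = 1/(1+e^{0.2440}) = 0.4393
P_2 = 1/(1+e^{-2.9250}) = 0.9491
P_3 = 1/(1+e^{0.4230}) = 0.3958
P_4 = 1/(1+e^{-3.9380}) = 0.9809
E[score] = 0.4393 + 0.9491 + 0.3958 + 0.9809 = 2.7651

2.765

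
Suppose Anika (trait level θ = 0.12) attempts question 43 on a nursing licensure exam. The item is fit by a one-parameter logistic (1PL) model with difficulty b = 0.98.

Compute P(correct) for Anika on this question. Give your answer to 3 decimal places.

P(θ) = 1 / (1 + exp(−(θ − b)))
Exponent: (0.12 − 0.98) = -0.8600
1/(1 + e^{0.8600}) = 0.2973
P = 0.2973

0.297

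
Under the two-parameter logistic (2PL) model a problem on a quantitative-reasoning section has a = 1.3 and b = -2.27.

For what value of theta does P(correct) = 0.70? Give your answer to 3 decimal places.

P(theta) = 1 / (1 + exp(−a(theta − b)))
logit = ln(0.7000/0.3000) = 0.8473
theta = b + logit/(a) = -2.27 + 0.8473/1.3000 = -1.6182

-1.618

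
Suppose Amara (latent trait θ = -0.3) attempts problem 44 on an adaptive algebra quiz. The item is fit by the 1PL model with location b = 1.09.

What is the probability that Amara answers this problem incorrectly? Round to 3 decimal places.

0.801

P(θ) = 1 / (1 + exp(−(θ − b)))
Exponent: (-0.3 − 1.09) = -1.3900
1/(1 + e^{1.3900}) = 0.1994
P = 0.1994
P(incorrect) = 1 − 0.1994 = 0.8006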